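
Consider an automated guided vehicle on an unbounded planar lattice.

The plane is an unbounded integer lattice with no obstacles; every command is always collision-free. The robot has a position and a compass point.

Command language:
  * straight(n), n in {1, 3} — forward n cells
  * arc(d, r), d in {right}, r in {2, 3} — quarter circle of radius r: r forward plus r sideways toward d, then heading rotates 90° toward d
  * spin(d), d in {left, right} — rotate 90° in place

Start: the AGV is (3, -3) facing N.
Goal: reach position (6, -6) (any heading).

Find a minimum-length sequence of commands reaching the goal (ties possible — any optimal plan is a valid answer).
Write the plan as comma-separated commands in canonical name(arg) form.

start: (3, -3) facing N
t=1 spin(right) ⇒ (3, -3) facing E
t=2 arc(right, 3) ⇒ (6, -6) facing S
nothing shorter than 2 reaches the goal.

spin(right), arc(right, 3)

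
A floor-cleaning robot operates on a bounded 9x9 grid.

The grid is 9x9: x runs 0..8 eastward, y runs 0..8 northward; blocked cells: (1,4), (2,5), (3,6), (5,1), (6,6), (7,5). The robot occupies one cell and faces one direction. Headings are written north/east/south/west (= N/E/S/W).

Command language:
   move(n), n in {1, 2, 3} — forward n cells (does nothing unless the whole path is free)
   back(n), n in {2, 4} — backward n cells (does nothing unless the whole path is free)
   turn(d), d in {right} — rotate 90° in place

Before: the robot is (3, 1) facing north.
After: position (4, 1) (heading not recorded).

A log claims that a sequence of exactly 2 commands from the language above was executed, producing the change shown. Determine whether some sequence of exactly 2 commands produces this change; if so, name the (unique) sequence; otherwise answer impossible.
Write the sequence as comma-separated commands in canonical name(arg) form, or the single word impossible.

key: order matters: swapping turn(right) and move(1) lands elsewhere
begin: (3, 1) facing north
1. turn(right) → (3, 1) facing east
2. move(1) → (4, 1) facing east
all 36 alternatives checked — unique.

turn(right), move(1)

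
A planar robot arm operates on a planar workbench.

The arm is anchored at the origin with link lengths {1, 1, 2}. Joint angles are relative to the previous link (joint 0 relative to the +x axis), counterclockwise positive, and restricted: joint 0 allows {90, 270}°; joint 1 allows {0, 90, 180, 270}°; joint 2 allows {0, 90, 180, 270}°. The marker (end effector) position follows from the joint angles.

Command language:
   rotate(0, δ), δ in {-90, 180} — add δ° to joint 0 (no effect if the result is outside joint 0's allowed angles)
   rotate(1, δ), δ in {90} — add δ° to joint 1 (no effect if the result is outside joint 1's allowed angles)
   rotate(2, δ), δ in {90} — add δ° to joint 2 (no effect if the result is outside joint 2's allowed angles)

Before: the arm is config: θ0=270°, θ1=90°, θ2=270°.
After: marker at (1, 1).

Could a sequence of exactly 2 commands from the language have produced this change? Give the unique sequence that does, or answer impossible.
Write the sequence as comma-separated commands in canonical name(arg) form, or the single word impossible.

rotate(2, 90), rotate(2, 90)

begin: config: θ0=270°, θ1=90°, θ2=270°
[1] after rotate(2, 90): config: θ0=270°, θ1=90°, θ2=0°
[2] after rotate(2, 90): config: θ0=270°, θ1=90°, θ2=90°
no rival 2-sequence matches.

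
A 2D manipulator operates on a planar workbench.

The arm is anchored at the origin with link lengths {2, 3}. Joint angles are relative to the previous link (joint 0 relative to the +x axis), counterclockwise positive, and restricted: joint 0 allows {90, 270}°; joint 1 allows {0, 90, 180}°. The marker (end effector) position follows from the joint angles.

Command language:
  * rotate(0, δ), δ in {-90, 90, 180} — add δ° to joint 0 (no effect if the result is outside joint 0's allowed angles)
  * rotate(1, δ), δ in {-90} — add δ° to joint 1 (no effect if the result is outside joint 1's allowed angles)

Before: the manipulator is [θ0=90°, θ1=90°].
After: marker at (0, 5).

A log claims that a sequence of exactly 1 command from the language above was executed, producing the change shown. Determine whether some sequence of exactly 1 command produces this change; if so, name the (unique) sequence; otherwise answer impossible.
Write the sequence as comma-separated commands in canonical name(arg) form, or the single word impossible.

rotate(1, -90)

from: [θ0=90°, θ1=90°]
[1] after rotate(1, -90): [θ0=90°, θ1=0°]
no rival 1-sequence matches.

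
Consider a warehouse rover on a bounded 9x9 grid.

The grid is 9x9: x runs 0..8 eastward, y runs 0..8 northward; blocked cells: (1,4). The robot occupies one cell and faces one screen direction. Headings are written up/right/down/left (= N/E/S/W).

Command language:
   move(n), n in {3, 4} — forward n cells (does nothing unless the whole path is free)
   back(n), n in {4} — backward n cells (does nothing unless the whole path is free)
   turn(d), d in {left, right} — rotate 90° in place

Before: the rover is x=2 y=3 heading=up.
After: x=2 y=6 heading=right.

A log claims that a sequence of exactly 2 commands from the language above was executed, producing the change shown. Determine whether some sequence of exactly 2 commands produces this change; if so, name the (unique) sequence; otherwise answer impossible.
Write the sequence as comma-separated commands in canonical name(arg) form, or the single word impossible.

move(3), turn(right)

key: running turn(right) before move(3) would end elsewhere — order is forced
t0: x=2 y=3 heading=up
[1] after move(3): x=2 y=6 heading=up
[2] after turn(right): x=2 y=6 heading=right
uniquely the one of 25 2-step routes that fits.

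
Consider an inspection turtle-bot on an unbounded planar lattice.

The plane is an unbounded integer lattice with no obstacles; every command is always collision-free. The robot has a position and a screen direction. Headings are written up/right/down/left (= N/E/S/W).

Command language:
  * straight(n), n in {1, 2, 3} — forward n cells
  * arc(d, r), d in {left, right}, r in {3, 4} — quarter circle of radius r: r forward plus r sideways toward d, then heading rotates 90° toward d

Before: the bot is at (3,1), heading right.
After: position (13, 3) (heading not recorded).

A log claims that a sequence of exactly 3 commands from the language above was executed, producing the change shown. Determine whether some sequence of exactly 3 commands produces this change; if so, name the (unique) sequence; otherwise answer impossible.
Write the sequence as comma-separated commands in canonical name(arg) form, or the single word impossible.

key: order matters: swapping arc(left, 3) and arc(right, 4) lands elsewhere
t0: at (3,1), heading right
step 1 (arc(left, 3)): at (6,4), heading up
step 2 (arc(right, 3)): at (9,7), heading right
step 3 (arc(right, 4)): at (13,3), heading down
no rival 3-sequence matches.

arc(left, 3), arc(right, 3), arc(right, 4)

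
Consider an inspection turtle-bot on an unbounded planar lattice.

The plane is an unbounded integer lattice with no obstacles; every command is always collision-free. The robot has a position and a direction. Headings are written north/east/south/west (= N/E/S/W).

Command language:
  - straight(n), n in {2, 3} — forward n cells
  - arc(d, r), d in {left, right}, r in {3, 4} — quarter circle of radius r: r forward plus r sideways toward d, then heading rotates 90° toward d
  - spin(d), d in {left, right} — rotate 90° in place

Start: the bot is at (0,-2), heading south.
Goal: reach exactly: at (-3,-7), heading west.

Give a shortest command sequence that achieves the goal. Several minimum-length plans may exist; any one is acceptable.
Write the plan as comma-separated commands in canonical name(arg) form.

straight(2), arc(right, 3)

from: at (0,-2), heading south
step 1 (straight(2)): at (0,-4), heading south
step 2 (arc(right, 3)): at (-3,-7), heading west
shorter routes all fall short; 2 is best.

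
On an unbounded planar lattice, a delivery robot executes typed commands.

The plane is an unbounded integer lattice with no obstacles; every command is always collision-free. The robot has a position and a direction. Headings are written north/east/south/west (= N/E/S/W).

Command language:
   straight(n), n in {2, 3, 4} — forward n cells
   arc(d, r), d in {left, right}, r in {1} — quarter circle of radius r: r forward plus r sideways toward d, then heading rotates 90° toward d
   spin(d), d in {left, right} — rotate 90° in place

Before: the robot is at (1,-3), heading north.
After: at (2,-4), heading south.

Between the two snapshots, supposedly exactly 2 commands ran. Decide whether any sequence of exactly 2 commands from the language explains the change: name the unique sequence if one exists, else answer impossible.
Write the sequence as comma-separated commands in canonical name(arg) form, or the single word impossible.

key: position moved to (2,-4) AND the heading swung to S — translation plus rotation needed
begin: at (1,-3), heading north
[1] after spin(right): at (1,-3), heading east
[2] after arc(right, 1): at (2,-4), heading south
no rival 2-sequence matches.

spin(right), arc(right, 1)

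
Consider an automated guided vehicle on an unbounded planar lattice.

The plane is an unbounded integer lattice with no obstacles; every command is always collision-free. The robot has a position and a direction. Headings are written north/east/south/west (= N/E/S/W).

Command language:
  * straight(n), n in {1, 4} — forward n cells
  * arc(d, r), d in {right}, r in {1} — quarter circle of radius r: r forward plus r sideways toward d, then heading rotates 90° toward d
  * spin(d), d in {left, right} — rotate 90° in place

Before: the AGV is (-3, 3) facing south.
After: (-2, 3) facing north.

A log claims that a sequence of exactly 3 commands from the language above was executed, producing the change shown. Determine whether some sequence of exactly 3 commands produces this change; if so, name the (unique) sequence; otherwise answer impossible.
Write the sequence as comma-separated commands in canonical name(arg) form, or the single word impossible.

key: position moved to (-2,3) AND the heading swung to N — translation plus rotation needed
t0: (-3, 3) facing south
step 1 (spin(left)): (-3, 3) facing east
step 2 (straight(1)): (-2, 3) facing east
step 3 (spin(left)): (-2, 3) facing north
all 125 alternatives checked — unique.

spin(left), straight(1), spin(left)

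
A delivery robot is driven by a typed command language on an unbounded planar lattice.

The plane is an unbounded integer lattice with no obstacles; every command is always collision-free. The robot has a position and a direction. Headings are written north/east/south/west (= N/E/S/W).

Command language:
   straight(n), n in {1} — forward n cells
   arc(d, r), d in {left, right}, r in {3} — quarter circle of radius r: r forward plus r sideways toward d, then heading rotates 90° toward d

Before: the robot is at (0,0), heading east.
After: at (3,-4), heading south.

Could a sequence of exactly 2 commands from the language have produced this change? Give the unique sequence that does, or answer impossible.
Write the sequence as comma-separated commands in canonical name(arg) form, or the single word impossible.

key: cell and facing (now S) both changed — the 2 commands mix motion and turning
begin: at (0,0), heading east
step 1 (arc(right, 3)): at (3,-3), heading south
step 2 (straight(1)): at (3,-4), heading south
no other 2-command option fits: unique.

arc(right, 3), straight(1)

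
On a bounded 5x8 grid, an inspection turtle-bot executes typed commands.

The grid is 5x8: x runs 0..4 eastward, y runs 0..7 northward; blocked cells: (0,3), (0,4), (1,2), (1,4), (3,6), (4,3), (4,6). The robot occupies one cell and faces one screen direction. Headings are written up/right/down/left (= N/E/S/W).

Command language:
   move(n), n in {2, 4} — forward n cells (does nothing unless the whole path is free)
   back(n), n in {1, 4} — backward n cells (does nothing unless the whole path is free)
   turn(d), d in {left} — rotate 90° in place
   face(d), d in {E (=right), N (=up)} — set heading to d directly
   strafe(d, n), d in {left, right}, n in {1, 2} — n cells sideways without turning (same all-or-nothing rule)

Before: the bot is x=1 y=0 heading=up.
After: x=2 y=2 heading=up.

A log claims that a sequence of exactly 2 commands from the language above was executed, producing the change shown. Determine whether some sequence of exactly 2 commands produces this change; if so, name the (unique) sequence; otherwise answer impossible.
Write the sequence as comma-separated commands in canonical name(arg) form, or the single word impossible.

key: running move(2) before strafe(right, 1) would end elsewhere — order is forced
start: x=1 y=0 heading=up
1. strafe(right, 1) → x=2 y=0 heading=up
2. move(2) → x=2 y=2 heading=up
no rival 2-sequence matches.

strafe(right, 1), move(2)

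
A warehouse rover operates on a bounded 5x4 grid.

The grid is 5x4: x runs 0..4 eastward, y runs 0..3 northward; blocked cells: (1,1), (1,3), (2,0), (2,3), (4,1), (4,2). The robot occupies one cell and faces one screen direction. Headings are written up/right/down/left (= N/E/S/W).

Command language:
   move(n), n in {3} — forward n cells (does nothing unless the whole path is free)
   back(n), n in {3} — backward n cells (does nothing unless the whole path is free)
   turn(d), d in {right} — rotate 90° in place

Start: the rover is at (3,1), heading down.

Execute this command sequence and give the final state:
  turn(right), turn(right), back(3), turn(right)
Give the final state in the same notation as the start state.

t0: at (3,1), heading down
t=1 turn(right) ⇒ at (3,1), heading left
t=2 turn(right) ⇒ at (3,1), heading up
t=3 back(3) ⇒ at (3,1), heading up
t=4 turn(right) ⇒ at (3,1), heading right

at (3,1), heading right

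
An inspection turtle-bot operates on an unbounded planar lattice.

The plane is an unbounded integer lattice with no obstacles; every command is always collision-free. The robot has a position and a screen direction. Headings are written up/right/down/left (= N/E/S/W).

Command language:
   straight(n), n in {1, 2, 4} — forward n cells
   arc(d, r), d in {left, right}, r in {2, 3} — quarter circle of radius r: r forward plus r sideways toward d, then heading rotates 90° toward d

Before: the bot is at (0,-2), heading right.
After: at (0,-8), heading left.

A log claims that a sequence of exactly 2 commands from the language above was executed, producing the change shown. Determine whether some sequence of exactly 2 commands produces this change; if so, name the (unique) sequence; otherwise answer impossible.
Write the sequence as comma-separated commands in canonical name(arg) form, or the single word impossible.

arc(right, 3), arc(right, 3)

key: position moved to (0,-8) AND the heading swung to W — translation plus rotation needed
t0: at (0,-2), heading right
1. arc(right, 3) → at (3,-5), heading down
2. arc(right, 3) → at (0,-8), heading left
uniquely the one of 49 2-step routes that fits.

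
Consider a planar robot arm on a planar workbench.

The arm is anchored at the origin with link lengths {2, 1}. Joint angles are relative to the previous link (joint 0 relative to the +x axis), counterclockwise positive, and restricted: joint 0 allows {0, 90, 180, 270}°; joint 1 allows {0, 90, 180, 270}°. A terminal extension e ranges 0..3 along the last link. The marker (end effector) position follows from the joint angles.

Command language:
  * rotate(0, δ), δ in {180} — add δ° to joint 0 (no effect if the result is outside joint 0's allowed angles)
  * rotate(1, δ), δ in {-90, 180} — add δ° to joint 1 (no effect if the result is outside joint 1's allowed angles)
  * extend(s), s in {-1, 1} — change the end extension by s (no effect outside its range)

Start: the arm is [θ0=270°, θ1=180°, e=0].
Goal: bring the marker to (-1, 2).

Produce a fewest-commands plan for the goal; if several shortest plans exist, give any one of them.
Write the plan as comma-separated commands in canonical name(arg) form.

from: [θ0=270°, θ1=180°, e=0]
[1] after rotate(1, -90): [θ0=270°, θ1=90°, e=0]
[2] after rotate(0, 180): [θ0=90°, θ1=90°, e=0]
shorter routes all fall short; 2 is best.

rotate(1, -90), rotate(0, 180)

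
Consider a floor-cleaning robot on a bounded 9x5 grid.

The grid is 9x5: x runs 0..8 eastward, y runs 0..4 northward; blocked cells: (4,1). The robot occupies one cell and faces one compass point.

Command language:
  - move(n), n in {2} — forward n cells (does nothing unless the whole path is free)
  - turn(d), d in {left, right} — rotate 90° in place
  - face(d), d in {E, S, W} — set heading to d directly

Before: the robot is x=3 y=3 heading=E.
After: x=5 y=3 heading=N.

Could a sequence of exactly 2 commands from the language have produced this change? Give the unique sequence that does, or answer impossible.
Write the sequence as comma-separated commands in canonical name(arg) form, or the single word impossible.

key: position moved to (5,3) AND the heading swung to N — translation plus rotation needed
initial: x=3 y=3 heading=E
step 1 (move(2)): x=5 y=3 heading=E
step 2 (turn(left)): x=5 y=3 heading=N
all 36 alternatives checked — unique.

move(2), turn(left)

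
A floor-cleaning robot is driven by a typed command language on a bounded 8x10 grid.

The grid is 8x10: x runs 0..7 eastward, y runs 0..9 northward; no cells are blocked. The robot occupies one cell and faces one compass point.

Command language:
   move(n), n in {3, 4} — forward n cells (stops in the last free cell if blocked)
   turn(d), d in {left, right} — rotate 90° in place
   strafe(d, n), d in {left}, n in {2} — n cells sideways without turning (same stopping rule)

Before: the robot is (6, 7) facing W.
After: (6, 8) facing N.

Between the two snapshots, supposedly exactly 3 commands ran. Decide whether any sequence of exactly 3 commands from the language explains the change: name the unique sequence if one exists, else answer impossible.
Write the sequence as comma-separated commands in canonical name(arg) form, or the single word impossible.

strafe(left, 2), turn(right), move(3)

key: cell and facing (now N) both changed — the 3 commands mix motion and turning
begin: (6, 7) facing W
1. strafe(left, 2) → (6, 5) facing W
2. turn(right) → (6, 5) facing N
3. move(3) → (6, 8) facing N
no other 3-command option fits: unique.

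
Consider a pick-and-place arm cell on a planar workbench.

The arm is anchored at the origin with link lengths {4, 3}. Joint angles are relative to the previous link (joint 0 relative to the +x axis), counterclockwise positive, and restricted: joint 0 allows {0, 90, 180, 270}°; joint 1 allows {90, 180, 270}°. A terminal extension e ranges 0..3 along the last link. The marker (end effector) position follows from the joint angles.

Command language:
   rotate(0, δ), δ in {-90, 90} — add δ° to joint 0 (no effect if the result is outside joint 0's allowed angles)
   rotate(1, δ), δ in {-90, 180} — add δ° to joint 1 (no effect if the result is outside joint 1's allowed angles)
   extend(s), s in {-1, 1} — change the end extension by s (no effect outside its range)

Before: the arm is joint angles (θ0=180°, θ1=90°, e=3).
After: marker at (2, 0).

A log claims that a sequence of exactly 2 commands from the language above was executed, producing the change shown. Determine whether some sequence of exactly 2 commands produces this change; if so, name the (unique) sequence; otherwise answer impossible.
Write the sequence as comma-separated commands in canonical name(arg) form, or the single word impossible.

rotate(1, 180), rotate(1, -90)

key: order matters: swapping rotate(1, 180) and rotate(1, -90) lands elsewhere
t0: joint angles (θ0=180°, θ1=90°, e=3)
[1] after rotate(1, 180): joint angles (θ0=180°, θ1=270°, e=3)
[2] after rotate(1, -90): joint angles (θ0=180°, θ1=180°, e=3)
uniquely the one of 36 2-step routes that fits.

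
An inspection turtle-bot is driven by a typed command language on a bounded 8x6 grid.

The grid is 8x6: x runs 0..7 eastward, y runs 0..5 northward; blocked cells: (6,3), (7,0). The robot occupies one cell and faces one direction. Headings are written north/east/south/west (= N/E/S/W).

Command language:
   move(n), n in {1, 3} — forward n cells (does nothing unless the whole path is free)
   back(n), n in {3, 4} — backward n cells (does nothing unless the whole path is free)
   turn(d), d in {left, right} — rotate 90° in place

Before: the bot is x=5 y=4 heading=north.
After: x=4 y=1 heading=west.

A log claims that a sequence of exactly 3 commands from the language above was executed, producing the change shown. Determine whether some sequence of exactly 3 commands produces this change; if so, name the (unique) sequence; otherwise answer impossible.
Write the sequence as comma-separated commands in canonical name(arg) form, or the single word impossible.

back(3), turn(left), move(1)

key: cell and facing (now W) both changed — the 3 commands mix motion and turning
begin: x=5 y=4 heading=north
step 1 (back(3)): x=5 y=1 heading=north
step 2 (turn(left)): x=5 y=1 heading=west
step 3 (move(1)): x=4 y=1 heading=west
all 216 alternatives checked — unique.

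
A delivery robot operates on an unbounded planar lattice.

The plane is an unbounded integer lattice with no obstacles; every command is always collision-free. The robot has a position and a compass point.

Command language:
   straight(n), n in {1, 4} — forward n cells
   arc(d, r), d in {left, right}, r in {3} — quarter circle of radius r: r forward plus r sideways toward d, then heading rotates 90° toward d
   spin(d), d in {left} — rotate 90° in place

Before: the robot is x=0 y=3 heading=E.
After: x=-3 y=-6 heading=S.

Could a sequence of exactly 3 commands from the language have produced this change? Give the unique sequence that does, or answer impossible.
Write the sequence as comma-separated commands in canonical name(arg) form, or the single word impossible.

key: order matters: swapping arc(right, 3) and arc(left, 3) lands elsewhere
initial: x=0 y=3 heading=E
t=1 arc(right, 3) ⇒ x=3 y=0 heading=S
t=2 arc(right, 3) ⇒ x=0 y=-3 heading=W
t=3 arc(left, 3) ⇒ x=-3 y=-6 heading=S
no other 3-command option fits: unique.

arc(right, 3), arc(right, 3), arc(left, 3)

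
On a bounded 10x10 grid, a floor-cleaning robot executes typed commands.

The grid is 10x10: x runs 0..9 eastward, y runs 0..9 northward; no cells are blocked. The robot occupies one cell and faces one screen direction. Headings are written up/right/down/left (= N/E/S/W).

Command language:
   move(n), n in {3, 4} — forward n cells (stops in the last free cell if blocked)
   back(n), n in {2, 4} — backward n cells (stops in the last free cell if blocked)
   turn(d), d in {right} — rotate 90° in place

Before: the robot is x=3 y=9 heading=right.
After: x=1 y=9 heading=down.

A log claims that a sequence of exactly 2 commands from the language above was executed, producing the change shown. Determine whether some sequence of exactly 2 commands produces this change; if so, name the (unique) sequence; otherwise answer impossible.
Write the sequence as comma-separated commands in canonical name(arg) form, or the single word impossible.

key: position moved to (1,9) AND the heading swung to S — translation plus rotation needed
initial: x=3 y=9 heading=right
[1] after back(2): x=1 y=9 heading=right
[2] after turn(right): x=1 y=9 heading=down
all 25 alternatives checked — unique.

back(2), turn(right)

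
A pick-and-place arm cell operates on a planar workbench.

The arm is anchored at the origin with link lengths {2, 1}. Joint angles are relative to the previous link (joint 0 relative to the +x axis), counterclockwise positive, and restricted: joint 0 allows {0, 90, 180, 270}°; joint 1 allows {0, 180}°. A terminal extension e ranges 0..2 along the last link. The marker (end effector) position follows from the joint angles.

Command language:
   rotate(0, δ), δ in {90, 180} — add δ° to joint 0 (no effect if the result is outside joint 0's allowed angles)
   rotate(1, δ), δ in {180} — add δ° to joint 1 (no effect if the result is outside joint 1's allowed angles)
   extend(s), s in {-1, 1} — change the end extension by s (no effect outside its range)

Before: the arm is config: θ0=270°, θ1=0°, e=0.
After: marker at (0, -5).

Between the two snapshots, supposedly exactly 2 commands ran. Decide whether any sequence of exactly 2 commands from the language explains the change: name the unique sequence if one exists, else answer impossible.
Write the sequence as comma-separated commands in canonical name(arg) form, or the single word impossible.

extend(1), extend(1)

begin: config: θ0=270°, θ1=0°, e=0
1. extend(1) → config: θ0=270°, θ1=0°, e=1
2. extend(1) → config: θ0=270°, θ1=0°, e=2
no rival 2-sequence matches.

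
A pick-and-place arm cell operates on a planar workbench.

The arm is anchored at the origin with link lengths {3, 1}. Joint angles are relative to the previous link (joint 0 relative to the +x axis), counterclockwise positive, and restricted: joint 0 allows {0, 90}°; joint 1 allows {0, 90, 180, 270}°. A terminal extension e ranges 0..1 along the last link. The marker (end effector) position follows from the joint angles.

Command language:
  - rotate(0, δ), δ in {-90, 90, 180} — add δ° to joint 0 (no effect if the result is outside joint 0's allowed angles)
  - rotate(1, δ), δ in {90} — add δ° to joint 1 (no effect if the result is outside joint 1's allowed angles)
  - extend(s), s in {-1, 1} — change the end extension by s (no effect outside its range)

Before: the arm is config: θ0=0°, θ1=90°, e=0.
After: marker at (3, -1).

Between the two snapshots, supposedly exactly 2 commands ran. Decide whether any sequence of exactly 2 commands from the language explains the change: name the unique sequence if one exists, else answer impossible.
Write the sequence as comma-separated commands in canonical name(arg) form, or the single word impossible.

from: config: θ0=0°, θ1=90°, e=0
step 1 (rotate(1, 90)): config: θ0=0°, θ1=180°, e=0
step 2 (rotate(1, 90)): config: θ0=0°, θ1=270°, e=0
no rival 2-sequence matches.

rotate(1, 90), rotate(1, 90)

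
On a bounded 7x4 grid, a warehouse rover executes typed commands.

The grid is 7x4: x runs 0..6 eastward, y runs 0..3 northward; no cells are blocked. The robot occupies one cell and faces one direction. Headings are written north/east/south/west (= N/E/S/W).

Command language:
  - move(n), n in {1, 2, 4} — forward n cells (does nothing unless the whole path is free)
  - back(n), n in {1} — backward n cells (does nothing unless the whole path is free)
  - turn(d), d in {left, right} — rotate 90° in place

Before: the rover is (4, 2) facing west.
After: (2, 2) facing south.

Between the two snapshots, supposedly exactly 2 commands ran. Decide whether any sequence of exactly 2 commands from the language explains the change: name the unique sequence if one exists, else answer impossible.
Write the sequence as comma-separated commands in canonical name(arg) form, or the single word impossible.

key: running turn(left) before move(2) would end elsewhere — order is forced
t0: (4, 2) facing west
t=1 move(2) ⇒ (2, 2) facing west
t=2 turn(left) ⇒ (2, 2) facing south
uniquely the one of 36 2-step routes that fits.

move(2), turn(left)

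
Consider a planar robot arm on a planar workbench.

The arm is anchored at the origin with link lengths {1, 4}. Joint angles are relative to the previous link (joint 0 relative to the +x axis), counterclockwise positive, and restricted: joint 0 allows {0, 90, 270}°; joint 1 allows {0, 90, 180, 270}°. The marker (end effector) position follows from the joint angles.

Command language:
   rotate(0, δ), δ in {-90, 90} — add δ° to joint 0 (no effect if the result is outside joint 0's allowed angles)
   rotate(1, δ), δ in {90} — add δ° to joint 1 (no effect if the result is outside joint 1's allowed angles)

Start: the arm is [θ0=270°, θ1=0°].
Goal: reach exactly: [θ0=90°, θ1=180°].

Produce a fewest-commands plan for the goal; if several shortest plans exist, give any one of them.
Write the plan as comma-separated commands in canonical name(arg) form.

rotate(0, 90), rotate(0, 90), rotate(1, 90), rotate(1, 90)

from: [θ0=270°, θ1=0°]
step 1 (rotate(0, 90)): [θ0=0°, θ1=0°]
step 2 (rotate(0, 90)): [θ0=90°, θ1=0°]
step 3 (rotate(1, 90)): [θ0=90°, θ1=90°]
step 4 (rotate(1, 90)): [θ0=90°, θ1=180°]
shorter routes all fall short; 4 is best.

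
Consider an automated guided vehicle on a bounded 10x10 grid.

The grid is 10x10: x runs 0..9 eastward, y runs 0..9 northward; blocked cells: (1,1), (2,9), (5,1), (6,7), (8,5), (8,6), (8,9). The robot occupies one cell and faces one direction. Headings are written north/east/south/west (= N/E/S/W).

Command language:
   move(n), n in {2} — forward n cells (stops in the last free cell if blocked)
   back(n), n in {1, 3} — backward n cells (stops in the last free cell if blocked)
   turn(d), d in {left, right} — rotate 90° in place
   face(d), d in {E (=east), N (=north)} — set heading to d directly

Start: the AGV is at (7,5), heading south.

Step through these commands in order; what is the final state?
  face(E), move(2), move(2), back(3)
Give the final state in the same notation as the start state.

at (4,5), heading east

begin: at (7,5), heading south
1. face(E) → at (7,5), heading east
2. move(2) → at (7,5), heading east
3. move(2) → at (7,5), heading east
4. back(3) → at (4,5), heading east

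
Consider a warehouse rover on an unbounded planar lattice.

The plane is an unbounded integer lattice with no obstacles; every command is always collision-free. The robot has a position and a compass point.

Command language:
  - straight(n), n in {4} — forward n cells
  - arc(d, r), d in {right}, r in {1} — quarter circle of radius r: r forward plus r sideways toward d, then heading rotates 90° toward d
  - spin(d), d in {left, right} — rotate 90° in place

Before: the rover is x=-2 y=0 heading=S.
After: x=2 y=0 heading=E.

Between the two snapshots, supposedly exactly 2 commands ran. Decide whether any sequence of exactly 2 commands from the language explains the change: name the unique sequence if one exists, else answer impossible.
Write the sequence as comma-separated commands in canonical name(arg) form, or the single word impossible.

spin(left), straight(4)

key: cell and facing (now E) both changed — the 2 commands mix motion and turning
from: x=-2 y=0 heading=S
step 1 (spin(left)): x=-2 y=0 heading=E
step 2 (straight(4)): x=2 y=0 heading=E
uniquely the one of 16 2-step routes that fits.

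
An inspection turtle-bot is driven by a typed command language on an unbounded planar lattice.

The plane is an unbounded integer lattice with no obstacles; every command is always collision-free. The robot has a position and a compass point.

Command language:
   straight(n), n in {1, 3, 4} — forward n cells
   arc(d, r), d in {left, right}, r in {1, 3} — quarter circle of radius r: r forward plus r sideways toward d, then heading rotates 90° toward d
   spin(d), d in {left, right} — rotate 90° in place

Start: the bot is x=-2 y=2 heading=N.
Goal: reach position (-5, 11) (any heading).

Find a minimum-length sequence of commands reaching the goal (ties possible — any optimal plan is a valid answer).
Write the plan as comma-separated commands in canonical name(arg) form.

straight(3), straight(3), arc(left, 3)

start: x=-2 y=2 heading=N
1. straight(3) → x=-2 y=5 heading=N
2. straight(3) → x=-2 y=8 heading=N
3. arc(left, 3) → x=-5 y=11 heading=W
nothing shorter than 3 reaches the goal.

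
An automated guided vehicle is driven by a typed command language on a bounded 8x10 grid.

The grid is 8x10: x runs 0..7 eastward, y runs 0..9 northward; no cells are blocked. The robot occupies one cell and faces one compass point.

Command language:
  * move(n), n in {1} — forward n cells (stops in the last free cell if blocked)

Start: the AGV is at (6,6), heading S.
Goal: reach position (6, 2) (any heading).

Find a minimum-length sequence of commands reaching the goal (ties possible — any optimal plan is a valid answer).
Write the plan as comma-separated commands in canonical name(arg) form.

move(1), move(1), move(1), move(1)

from: at (6,6), heading S
1. move(1) → at (6,5), heading S
2. move(1) → at (6,4), heading S
3. move(1) → at (6,3), heading S
4. move(1) → at (6,2), heading S
no 3-step plan works, so 4 is optimal.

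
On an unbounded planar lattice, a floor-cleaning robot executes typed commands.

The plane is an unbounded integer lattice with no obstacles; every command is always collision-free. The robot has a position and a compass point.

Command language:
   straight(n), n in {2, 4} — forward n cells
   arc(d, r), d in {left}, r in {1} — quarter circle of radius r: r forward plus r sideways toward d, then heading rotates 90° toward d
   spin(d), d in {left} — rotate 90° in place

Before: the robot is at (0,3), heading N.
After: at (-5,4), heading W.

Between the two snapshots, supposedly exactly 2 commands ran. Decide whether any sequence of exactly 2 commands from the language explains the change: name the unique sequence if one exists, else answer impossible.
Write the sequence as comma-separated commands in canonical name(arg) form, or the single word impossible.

key: cell and facing (now W) both changed — the 2 commands mix motion and turning
t0: at (0,3), heading N
t=1 arc(left, 1) ⇒ at (-1,4), heading W
t=2 straight(4) ⇒ at (-5,4), heading W
no rival 2-sequence matches.

arc(left, 1), straight(4)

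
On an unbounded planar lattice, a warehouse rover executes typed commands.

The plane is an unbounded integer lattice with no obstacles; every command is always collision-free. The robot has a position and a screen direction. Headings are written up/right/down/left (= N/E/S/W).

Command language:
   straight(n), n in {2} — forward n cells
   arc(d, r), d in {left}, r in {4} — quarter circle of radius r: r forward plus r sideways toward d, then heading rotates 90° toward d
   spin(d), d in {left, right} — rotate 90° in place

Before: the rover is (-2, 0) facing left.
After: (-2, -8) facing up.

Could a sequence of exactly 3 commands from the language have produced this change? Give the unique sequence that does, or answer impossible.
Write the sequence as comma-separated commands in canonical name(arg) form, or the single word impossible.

key: position moved to (-2,-8) AND the heading swung to N — translation plus rotation needed
t0: (-2, 0) facing left
step 1 (arc(left, 4)): (-6, -4) facing down
step 2 (arc(left, 4)): (-2, -8) facing right
step 3 (spin(left)): (-2, -8) facing up
uniquely the one of 64 3-step routes that fits.

arc(left, 4), arc(left, 4), spin(left)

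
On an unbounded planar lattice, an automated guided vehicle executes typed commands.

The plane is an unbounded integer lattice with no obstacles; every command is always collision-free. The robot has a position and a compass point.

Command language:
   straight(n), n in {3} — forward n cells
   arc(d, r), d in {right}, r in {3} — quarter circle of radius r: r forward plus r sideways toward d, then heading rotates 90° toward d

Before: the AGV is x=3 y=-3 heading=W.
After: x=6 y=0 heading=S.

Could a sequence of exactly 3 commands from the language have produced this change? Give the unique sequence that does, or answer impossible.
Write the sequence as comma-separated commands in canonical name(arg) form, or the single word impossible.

arc(right, 3), arc(right, 3), arc(right, 3)

key: position moved to (6,0) AND the heading swung to S — translation plus rotation needed
start: x=3 y=-3 heading=W
step 1 (arc(right, 3)): x=0 y=0 heading=N
step 2 (arc(right, 3)): x=3 y=3 heading=E
step 3 (arc(right, 3)): x=6 y=0 heading=S
uniquely the one of 8 3-step routes that fits.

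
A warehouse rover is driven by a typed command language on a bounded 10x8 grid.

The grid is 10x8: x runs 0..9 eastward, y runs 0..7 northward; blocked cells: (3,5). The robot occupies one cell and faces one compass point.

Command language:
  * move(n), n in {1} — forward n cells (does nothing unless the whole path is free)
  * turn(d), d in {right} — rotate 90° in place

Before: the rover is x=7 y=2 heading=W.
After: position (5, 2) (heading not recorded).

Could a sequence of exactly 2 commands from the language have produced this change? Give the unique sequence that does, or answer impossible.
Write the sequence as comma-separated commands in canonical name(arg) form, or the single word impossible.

from: x=7 y=2 heading=W
[1] after move(1): x=6 y=2 heading=W
[2] after move(1): x=5 y=2 heading=W
all 4 alternatives checked — unique.

move(1), move(1)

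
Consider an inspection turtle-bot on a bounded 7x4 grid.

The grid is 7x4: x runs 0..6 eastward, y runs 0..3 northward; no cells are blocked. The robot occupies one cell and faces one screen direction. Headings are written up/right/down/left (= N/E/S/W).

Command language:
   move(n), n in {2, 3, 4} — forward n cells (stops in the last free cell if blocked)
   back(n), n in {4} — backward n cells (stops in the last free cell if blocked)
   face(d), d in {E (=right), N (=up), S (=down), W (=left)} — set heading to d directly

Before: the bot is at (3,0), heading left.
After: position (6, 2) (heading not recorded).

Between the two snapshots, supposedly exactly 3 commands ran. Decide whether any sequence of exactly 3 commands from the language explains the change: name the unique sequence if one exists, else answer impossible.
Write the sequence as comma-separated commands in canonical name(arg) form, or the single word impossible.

key: order matters: swapping back(4) and move(2) lands elsewhere
start: at (3,0), heading left
t=1 back(4) ⇒ at (6,0), heading left
t=2 face(N) ⇒ at (6,0), heading up
t=3 move(2) ⇒ at (6,2), heading up
uniquely the one of 512 3-step routes that fits.

back(4), face(N), move(2)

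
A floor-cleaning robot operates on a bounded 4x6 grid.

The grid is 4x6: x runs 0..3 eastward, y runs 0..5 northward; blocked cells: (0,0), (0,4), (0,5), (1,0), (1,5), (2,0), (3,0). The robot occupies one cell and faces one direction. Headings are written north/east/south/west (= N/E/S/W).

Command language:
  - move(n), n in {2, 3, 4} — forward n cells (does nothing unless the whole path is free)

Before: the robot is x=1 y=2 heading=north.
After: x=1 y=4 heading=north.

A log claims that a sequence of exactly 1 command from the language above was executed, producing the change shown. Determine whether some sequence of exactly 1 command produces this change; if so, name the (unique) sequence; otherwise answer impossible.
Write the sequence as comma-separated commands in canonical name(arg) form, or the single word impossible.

key: heading stays N — the single command does not turn
from: x=1 y=2 heading=north
t=1 move(2) ⇒ x=1 y=4 heading=north
uniquely the one of 3 1-step routes that fits.

move(2)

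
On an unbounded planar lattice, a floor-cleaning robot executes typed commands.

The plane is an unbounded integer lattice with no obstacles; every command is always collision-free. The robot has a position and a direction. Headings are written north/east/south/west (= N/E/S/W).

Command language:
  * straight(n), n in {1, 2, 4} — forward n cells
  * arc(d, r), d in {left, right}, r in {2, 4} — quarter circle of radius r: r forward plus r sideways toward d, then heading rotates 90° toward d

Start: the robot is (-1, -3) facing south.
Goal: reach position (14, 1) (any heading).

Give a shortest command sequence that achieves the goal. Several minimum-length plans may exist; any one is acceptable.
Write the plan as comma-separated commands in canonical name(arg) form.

arc(left, 4), arc(left, 4), arc(right, 4), straight(2), straight(1)

begin: (-1, -3) facing south
1. arc(left, 4) → (3, -7) facing east
2. arc(left, 4) → (7, -3) facing north
3. arc(right, 4) → (11, 1) facing east
4. straight(2) → (13, 1) facing east
5. straight(1) → (14, 1) facing east
no 4-step plan works, so 5 is optimal.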